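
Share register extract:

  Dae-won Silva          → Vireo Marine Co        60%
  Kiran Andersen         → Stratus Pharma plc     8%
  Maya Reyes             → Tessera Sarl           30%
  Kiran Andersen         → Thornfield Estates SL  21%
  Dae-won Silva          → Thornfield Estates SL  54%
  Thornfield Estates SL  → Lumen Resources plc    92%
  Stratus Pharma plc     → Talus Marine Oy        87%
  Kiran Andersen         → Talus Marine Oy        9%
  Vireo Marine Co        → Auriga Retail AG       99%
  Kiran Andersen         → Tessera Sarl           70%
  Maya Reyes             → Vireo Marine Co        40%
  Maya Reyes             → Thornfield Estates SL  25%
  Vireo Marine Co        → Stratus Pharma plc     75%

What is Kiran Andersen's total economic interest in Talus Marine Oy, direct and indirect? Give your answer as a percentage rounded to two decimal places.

Kiran reaches Talus along 2 paths.
Via Stratus: 8% × 87% = 6.96%.
Direct stake: 9% = 9%.
Total: 6.96% + 9% = 15.96%.

15.96%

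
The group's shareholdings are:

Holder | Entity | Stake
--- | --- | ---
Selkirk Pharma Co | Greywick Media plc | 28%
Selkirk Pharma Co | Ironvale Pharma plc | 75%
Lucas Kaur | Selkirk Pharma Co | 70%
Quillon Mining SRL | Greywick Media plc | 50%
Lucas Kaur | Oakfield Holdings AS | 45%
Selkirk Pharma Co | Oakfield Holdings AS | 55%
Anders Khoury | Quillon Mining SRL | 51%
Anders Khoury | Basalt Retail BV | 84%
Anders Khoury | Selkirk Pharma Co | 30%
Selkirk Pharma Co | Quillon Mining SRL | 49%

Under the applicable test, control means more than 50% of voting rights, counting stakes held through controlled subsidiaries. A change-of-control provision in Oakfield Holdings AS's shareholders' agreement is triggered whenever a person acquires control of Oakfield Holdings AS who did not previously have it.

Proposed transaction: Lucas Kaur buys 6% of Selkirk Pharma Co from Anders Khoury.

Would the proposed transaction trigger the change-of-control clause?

No

The purchase adds only to Lucas's holdings (Anders's stake shrinks), so Lucas is the only person who could newly come to control Oakfield.
Lucas holds 70% of Selkirk, so Lucas controls Selkirk.
Lucas and Selkirk together hold 45% + 55% = 100% of Oakfield, so Lucas controls Oakfield.
So Lucas already controls Oakfield before the transaction.
After the purchase, Lucas's direct stake in Selkirk rises to 70% + 6% = 76%, and Anders's stake falls to 24%.
Lucas controlled Oakfield already, so this is not a new person acquiring control; every other person's position is unchanged or reduced.
No new person acquires control, so the clause is not triggered.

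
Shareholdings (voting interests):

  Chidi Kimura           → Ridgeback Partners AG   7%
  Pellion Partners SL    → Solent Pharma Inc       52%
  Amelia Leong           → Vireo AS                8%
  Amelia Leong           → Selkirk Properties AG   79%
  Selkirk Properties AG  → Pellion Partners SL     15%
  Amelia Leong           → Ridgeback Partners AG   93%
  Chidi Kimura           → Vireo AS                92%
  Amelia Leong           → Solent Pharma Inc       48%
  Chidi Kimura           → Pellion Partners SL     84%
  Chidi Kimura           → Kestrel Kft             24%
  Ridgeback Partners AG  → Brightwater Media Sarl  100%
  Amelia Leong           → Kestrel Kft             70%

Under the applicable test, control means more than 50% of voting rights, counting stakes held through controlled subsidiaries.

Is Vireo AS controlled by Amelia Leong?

Amelia holds 93% of Ridgeback, so Amelia controls Ridgeback.
Amelia holds 70% of Kestrel, so Amelia controls Kestrel.
Amelia holds 79% of Selkirk, so Amelia controls Selkirk.
Ridgeback holds 100% of Brightwater, so Amelia controls Brightwater.
In Vireo, Amelia's side holds only 8%, not > 50%.
So Amelia does not control Vireo.

No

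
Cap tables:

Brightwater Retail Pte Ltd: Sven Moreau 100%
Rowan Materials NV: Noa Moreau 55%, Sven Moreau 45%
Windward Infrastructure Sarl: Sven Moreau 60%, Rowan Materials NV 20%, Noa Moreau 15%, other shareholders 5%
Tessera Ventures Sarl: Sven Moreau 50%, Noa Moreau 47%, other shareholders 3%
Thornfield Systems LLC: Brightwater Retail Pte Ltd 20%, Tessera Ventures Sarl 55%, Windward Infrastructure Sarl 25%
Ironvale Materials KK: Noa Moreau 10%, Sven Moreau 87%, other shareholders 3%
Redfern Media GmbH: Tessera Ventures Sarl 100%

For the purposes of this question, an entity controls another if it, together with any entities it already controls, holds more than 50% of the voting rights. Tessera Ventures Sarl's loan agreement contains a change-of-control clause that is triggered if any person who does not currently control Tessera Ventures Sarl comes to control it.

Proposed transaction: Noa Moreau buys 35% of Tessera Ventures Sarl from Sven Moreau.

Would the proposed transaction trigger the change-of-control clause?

The purchase adds only to Noa's holdings (Sven's stake shrinks), so Noa is the only person who could newly come to control Tessera.
Noa holds 55% of Rowan, so Noa controls Rowan.
In Tessera, Noa's side holds only 47%, not > 50%.
So before the transaction, Noa does not control Tessera.
After the purchase, Noa's direct stake in Tessera rises to 47% + 35% = 82%, and Sven's stake falls to 15%.
Noa holds 82% of Tessera, so Noa controls Tessera.
Noa did not control Tessera before and does after, so the clause is triggered.

Yes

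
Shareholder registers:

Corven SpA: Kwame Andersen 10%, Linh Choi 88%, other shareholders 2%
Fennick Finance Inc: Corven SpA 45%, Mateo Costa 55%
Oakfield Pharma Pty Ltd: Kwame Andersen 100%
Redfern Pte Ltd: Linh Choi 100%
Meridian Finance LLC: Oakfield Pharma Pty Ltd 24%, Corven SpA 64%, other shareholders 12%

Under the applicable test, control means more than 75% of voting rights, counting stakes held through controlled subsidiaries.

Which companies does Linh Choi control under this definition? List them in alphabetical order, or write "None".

Corven SpA, Redfern Pte Ltd

Linh holds 88% of Corven, so Linh controls Corven.
Linh holds 100% of Redfern, so Linh controls Redfern.
No other company's threshold is met.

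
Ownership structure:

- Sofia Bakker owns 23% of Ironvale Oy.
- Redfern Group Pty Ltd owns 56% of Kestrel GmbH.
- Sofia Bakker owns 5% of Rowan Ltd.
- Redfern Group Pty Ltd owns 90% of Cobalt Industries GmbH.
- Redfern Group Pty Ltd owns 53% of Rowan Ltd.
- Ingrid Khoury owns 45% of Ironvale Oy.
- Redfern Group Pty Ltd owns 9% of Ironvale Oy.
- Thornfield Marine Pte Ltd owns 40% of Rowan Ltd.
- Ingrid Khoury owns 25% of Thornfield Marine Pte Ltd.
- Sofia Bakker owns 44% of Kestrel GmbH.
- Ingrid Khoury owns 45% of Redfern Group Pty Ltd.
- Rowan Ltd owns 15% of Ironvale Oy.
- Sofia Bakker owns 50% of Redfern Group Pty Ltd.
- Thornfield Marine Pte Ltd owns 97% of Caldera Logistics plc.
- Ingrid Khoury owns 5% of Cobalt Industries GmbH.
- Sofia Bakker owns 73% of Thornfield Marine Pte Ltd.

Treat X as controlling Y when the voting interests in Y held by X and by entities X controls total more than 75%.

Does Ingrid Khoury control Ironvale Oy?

No

Ingrid's largest direct stake is 45% in Redfern, which does not meet the threshold, so Ingrid controls no company.
In Ironvale, Ingrid's side holds only 45%, not > 75%.
So Ingrid does not control Ironvale.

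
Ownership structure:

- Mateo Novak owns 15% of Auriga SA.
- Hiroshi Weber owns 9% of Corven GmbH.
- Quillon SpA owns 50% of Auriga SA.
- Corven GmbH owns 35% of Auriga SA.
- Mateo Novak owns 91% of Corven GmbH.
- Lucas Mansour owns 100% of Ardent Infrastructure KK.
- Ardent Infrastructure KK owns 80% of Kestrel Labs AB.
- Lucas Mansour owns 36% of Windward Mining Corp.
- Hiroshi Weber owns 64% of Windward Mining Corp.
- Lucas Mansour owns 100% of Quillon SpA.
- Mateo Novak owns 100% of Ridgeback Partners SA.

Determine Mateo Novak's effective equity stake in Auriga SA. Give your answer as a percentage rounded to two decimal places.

46.85%

Mateo reaches Auriga along 2 paths.
Direct stake: 15% = 15%.
Via Corven: 91% × 35% = 31.85%.
Total: 15% + 31.85% = 46.85%.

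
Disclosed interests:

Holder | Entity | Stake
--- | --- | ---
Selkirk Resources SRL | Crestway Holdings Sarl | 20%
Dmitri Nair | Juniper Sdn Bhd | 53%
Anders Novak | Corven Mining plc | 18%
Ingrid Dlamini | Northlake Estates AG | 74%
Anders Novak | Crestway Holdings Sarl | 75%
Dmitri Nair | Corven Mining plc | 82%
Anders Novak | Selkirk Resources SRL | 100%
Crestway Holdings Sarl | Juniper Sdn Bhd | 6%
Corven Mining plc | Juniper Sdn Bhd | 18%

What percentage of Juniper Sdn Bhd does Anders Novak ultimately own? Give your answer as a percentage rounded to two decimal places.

8.94%

Anders reaches Juniper along 3 paths.
Via Corven: 18% × 18% = 3.24%.
Via Crestway: 75% × 6% = 4.5%.
Via Selkirk → Crestway: 100% × 20% × 6% = 1.2%.
Total: 3.24% + 4.5% + 1.2% = 8.94%.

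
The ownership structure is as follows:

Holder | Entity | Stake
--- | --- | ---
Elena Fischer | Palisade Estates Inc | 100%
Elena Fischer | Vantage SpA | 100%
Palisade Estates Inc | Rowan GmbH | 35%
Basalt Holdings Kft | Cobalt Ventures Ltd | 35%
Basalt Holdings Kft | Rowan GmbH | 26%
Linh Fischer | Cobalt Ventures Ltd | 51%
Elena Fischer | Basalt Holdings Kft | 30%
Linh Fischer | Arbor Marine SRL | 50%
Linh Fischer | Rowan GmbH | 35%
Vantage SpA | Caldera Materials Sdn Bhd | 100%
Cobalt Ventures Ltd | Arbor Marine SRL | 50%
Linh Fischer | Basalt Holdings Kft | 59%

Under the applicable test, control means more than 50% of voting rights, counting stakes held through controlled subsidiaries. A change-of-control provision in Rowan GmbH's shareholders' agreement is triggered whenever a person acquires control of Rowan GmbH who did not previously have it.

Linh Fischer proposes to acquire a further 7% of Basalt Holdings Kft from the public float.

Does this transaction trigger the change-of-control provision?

The purchase changes only Linh's holdings, so Linh is the only person who could newly come to control Rowan.
Linh holds 59% of Basalt, so Linh controls Basalt.
Linh and Basalt together hold 35% + 26% = 61% of Rowan, so Linh controls Rowan.
So Linh already controls Rowan before the transaction.
After the purchase, Linh's direct stake in Basalt rises to 59% + 7% = 66%.
Linh controlled Rowan already, so this is not a new person acquiring control; every other person's position is unchanged or reduced.
No new person acquires control, so the clause is not triggered.

No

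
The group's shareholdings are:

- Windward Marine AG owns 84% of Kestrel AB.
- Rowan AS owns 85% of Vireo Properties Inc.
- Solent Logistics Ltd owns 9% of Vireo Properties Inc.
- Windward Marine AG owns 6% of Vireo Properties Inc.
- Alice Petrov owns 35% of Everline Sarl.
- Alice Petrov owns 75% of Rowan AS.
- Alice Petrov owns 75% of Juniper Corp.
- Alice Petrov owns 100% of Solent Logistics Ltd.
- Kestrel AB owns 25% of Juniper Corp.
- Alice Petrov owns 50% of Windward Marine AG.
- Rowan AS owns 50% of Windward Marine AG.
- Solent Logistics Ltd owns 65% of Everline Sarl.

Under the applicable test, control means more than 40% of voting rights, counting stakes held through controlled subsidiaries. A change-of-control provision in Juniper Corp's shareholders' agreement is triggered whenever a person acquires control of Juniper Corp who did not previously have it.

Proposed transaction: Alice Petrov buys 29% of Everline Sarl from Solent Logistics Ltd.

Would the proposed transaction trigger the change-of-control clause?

The purchase adds only to Alice's holdings (Solent's stake shrinks), so Alice is the only person who could newly come to control Juniper.
Alice holds 75% of Rowan, so Alice controls Rowan.
Rowan and Alice together hold 50% + 50% = 100% of Windward, so Alice controls Windward.
Windward holds 84% of Kestrel, so Alice controls Kestrel.
Kestrel and Alice together hold 25% + 75% = 100% of Juniper, so Alice controls Juniper.
So Alice already controls Juniper before the transaction.
After the purchase, Alice's direct stake in Everline rises to 35% + 29% = 64%, and Solent's stake falls to 36%.
Alice controlled Juniper already, so this is not a new person acquiring control; every other person's position is unchanged or reduced.
No new person acquires control, so the clause is not triggered.

No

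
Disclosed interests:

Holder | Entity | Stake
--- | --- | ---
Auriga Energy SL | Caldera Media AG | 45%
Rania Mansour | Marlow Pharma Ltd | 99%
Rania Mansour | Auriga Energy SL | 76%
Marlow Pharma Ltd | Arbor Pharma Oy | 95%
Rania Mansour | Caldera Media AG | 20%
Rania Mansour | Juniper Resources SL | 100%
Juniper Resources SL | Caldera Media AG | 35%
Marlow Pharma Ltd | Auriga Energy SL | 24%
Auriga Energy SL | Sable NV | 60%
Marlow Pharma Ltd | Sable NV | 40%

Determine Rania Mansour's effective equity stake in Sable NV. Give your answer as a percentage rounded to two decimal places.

99.46%

Rania reaches Sable along 3 paths.
Via Marlow: 99% × 40% = 39.6%.
Via Auriga: 76% × 60% = 45.6%.
Via Marlow → Auriga: 99% × 24% × 60% = 14.256%.
Total: 39.6% + 45.6% + 14.256% = 99.456%.
Rounded: 99.46%.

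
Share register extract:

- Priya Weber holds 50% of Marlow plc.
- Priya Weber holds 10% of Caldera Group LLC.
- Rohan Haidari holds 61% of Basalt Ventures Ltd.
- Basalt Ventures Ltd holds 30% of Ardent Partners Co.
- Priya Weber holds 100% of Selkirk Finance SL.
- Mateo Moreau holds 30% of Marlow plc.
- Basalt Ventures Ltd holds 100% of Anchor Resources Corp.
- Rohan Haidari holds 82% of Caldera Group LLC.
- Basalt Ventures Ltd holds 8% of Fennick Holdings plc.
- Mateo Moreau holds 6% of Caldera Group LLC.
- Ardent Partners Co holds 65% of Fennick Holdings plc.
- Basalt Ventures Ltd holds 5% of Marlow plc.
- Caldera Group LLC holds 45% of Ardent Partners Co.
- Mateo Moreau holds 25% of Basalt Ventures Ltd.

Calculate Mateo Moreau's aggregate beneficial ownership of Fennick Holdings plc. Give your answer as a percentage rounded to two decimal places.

Mateo reaches Fennick along 3 paths.
Via Basalt: 25% × 8% = 2%.
Via Basalt → Ardent: 25% × 30% × 65% = 4.875%.
Via Caldera → Ardent: 6% × 45% × 65% = 1.755%.
Total: 2% + 4.875% + 1.755% = 8.63%.

8.63%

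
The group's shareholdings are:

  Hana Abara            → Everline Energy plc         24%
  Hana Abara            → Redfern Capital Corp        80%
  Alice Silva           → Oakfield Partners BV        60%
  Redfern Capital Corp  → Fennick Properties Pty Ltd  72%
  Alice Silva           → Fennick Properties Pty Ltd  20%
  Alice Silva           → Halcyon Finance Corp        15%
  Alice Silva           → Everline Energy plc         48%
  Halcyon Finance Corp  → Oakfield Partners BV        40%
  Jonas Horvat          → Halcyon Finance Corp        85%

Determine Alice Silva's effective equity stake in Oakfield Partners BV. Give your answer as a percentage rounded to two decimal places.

Alice reaches Oakfield along 2 paths.
Via Halcyon: 15% × 40% = 6%.
Direct stake: 60% = 60%.
Total: 6% + 60% = 66%.
Rounded: 66.00%.

66.00%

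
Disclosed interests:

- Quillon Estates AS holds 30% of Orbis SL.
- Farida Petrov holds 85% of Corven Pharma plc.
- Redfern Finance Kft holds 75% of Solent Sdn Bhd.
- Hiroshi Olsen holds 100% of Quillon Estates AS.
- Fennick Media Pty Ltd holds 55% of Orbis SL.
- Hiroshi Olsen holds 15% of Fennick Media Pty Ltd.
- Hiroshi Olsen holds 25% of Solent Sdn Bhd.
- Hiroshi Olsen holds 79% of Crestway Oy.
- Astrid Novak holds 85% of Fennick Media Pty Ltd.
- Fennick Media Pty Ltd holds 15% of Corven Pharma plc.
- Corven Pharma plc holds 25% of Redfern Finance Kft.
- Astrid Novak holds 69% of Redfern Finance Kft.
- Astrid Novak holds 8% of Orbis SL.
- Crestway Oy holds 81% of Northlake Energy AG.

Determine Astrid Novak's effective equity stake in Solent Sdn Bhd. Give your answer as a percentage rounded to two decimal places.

54.14%

Astrid reaches Solent along 2 paths.
Via Redfern: 69% × 75% = 51.75%.
Via Fennick → Corven → Redfern: 85% × 15% × 25% × 75% = 2.390625%.
Total: 51.75% + 2.390625% = 54.140625%.
Rounded: 54.14%.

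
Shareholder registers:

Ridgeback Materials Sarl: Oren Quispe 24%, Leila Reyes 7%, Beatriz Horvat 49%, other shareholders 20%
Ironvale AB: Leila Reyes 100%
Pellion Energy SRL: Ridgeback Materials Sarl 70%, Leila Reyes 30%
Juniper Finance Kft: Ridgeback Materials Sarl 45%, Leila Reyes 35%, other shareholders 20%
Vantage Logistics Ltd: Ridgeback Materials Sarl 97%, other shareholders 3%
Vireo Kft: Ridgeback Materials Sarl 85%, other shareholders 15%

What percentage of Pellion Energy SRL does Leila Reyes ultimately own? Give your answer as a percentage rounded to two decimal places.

34.90%

Leila reaches Pellion along 2 paths.
Via Ridgeback: 7% × 70% = 4.9%.
Direct stake: 30% = 30%.
Total: 4.9% + 30% = 34.9%.
Rounded: 34.90%.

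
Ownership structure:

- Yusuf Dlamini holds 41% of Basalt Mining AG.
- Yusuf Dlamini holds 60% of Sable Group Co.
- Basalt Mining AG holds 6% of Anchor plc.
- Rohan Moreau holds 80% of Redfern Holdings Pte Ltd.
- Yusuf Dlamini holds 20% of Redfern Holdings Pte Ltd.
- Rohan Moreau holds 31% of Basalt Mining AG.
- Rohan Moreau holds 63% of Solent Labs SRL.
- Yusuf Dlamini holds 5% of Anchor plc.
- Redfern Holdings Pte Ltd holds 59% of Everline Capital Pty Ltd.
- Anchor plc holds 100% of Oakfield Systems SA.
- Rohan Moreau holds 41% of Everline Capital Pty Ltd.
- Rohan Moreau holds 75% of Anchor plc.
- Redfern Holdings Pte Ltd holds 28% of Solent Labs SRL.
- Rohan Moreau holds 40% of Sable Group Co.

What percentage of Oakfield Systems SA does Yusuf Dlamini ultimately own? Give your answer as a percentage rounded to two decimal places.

7.46%

Yusuf reaches Oakfield along 2 paths.
Via Anchor: 5% × 100% = 5%.
Via Basalt → Anchor: 41% × 6% × 100% = 2.46%.
Total: 5% + 2.46% = 7.46%.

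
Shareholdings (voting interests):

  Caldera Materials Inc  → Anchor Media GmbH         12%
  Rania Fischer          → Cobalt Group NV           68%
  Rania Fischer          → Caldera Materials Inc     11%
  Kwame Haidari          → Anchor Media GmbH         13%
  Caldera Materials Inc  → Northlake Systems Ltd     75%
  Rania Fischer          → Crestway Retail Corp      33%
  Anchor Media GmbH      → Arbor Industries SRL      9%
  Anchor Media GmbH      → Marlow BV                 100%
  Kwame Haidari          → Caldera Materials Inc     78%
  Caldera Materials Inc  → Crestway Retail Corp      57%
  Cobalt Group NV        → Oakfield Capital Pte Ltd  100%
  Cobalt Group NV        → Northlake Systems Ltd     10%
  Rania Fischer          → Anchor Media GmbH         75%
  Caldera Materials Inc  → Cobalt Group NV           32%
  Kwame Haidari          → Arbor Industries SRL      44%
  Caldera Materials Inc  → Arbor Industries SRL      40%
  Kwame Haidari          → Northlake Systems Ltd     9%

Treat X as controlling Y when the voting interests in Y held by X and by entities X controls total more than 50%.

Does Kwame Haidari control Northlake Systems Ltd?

Yes

Kwame holds 78% of Caldera, so Kwame controls Caldera.
Caldera and Kwame together hold 75% + 9% = 84% of Northlake, so Kwame controls Northlake.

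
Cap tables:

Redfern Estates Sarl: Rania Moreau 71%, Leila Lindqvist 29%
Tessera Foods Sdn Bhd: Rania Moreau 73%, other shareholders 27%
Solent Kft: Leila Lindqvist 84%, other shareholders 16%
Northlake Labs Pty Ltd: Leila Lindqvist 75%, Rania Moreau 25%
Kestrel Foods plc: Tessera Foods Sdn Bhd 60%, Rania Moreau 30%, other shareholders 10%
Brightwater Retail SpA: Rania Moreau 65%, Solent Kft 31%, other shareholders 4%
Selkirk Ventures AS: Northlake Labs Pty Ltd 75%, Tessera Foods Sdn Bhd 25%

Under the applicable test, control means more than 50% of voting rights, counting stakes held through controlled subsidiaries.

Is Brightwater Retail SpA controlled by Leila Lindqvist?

Leila holds 84% of Solent, so Leila controls Solent.
Leila holds 75% of Northlake, so Leila controls Northlake.
Northlake holds 75% of Selkirk, so Leila controls Selkirk.
In Brightwater, Leila's side holds only 31%, not > 50%.
So Leila does not control Brightwater.

No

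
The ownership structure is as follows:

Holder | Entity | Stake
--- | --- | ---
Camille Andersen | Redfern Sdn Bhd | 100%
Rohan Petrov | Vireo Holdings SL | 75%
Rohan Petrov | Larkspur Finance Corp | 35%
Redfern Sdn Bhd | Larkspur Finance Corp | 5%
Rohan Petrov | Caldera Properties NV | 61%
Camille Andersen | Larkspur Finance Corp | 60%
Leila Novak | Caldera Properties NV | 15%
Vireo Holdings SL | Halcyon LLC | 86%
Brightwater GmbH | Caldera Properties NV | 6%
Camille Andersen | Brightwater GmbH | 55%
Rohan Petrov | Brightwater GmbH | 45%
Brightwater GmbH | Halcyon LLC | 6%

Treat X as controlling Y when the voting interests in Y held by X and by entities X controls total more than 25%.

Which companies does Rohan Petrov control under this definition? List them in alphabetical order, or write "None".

Brightwater GmbH, Caldera Properties NV, Halcyon LLC, Larkspur Finance Corp, Vireo Holdings SL

Rohan holds 45% of Brightwater, so Rohan controls Brightwater.
Brightwater and Rohan together hold 6% + 61% = 67% of Caldera, so Rohan controls Caldera.
Rohan holds 75% of Vireo, so Rohan controls Vireo.
Vireo and Brightwater together hold 86% + 6% = 92% of Halcyon, so Rohan controls Halcyon.
Rohan holds 35% of Larkspur, so Rohan controls Larkspur.
No other company's threshold is met.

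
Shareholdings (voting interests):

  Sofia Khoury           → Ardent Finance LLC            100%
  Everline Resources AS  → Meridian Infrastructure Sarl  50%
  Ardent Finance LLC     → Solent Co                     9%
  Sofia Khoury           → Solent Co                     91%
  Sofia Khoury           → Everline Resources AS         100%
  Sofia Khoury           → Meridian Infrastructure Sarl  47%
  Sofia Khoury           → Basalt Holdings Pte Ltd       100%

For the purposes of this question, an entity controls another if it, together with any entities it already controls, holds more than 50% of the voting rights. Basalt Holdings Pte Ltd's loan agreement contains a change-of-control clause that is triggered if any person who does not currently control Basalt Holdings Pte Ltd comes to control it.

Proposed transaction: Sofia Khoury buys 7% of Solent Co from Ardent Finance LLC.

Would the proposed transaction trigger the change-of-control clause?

No

The purchase adds only to Sofia's holdings (Ardent's stake shrinks), so Sofia is the only person who could newly come to control Basalt.
Sofia holds 100% of Basalt, so Sofia controls Basalt.
So Sofia already controls Basalt before the transaction.
After the purchase, Sofia's direct stake in Solent rises to 91% + 7% = 98%, and Ardent's stake falls to 2%.
Sofia controlled Basalt already, so this is not a new person acquiring control; every other person's position is unchanged or reduced.
No new person acquires control, so the clause is not triggered.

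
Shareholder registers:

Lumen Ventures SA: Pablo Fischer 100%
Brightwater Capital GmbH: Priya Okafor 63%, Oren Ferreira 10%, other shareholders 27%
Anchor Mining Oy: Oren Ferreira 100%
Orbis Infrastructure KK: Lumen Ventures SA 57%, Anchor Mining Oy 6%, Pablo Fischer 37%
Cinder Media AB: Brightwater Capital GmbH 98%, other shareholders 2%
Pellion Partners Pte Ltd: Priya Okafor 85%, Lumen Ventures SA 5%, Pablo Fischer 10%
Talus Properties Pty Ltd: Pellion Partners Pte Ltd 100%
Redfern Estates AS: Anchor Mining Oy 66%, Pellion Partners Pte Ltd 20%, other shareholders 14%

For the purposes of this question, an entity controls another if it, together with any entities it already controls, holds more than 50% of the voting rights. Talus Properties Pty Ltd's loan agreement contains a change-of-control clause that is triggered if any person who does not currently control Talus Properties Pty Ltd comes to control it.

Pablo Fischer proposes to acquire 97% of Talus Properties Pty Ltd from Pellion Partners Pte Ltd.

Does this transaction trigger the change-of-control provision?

The purchase adds only to Pablo's holdings (Pellion's stake shrinks), so Pablo is the only person who could newly come to control Talus.
Pablo holds 100% of Lumen, so Pablo controls Lumen.
Lumen and Pablo together hold 57% + 37% = 94% of Orbis, so Pablo controls Orbis.
Neither Pablo nor any entity Pablo controls holds any voting interest in Talus.
So before the transaction, Pablo does not control Talus.
After the purchase, Pablo holds 97% of Talus directly, and Pellion's stake falls to 3%.
Pablo holds 97% of Talus, so Pablo controls Talus.
Pablo did not control Talus before and does after, so the clause is triggered.

Yes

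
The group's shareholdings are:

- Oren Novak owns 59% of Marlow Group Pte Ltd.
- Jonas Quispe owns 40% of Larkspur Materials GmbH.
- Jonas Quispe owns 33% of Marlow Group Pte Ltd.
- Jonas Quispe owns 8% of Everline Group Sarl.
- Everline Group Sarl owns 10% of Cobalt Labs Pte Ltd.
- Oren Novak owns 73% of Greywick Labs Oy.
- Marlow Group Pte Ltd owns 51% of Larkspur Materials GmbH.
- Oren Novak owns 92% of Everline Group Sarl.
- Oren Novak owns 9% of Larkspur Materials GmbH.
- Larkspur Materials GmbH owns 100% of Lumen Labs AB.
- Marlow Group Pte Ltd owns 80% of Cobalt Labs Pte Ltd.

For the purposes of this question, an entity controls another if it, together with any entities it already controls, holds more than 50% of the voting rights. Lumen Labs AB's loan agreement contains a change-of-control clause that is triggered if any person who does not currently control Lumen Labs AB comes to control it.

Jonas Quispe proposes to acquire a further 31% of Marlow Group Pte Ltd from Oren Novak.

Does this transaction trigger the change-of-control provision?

Yes

The purchase adds only to Jonas's holdings (Oren's stake shrinks), so Jonas is the only person who could newly come to control Lumen.
Jonas's largest direct stake is 40% in Larkspur, which does not meet the threshold, so Jonas controls no company.
Neither Jonas nor any entity Jonas controls holds any voting interest in Lumen.
So before the transaction, Jonas does not control Lumen.
After the purchase, Jonas's direct stake in Marlow rises to 33% + 31% = 64%, and Oren's stake falls to 28%.
Jonas holds 64% of Marlow, so Jonas controls Marlow.
Jonas and Marlow together hold 40% + 51% = 91% of Larkspur, so Jonas controls Larkspur.
Larkspur holds 100% of Lumen, so Jonas controls Lumen.
Jonas did not control Lumen before and does after, so the clause is triggered.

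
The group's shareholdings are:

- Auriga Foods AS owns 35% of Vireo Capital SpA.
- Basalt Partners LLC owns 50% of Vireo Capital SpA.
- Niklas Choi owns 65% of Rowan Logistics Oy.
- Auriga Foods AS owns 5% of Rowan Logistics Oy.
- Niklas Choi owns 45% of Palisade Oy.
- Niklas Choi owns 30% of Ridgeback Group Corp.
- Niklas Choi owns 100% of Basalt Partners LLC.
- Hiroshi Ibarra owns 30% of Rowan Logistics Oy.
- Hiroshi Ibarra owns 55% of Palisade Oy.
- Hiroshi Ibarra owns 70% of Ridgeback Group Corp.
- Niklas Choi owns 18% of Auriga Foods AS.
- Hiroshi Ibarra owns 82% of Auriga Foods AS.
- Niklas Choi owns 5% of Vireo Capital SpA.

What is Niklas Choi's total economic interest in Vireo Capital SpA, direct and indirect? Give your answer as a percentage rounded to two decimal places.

61.30%

Niklas reaches Vireo along 3 paths.
Direct stake: 5% = 5%.
Via Auriga: 18% × 35% = 6.3%.
Via Basalt: 100% × 50% = 50%.
Total: 5% + 6.3% + 50% = 61.3%.
Rounded: 61.30%.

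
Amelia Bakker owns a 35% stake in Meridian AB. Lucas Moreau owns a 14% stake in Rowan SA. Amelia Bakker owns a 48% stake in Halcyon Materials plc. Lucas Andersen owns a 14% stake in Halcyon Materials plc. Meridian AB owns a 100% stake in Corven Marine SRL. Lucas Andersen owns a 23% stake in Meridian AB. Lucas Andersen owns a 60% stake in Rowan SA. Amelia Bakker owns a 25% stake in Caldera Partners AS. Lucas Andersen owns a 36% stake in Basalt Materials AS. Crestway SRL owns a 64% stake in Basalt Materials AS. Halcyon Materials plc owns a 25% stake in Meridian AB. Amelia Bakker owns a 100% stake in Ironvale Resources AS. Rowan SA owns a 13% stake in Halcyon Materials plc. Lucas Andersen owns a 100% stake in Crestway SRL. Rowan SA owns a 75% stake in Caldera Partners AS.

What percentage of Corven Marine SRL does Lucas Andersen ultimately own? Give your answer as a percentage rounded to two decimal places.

28.45%

Lucas Andersen reaches Corven along 3 paths.
Via Meridian: 23% × 100% = 23%.
Via Halcyon → Meridian: 14% × 25% × 100% = 3.5%.
Via Rowan → Halcyon → Meridian: 60% × 13% × 25% × 100% = 1.95%.
Total: 23% + 3.5% + 1.95% = 28.45%.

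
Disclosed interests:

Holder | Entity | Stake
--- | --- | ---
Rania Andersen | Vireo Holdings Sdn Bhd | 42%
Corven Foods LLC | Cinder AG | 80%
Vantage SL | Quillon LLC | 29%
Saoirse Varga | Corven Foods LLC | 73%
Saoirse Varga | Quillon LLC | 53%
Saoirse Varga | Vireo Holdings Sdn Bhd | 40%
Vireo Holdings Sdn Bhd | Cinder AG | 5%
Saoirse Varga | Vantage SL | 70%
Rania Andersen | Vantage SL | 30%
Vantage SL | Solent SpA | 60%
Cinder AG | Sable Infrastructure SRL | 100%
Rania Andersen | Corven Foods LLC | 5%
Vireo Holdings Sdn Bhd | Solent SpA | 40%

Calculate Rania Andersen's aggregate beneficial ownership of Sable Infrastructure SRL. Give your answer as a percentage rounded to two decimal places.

Rania reaches Sable along 2 paths.
Via Corven → Cinder: 5% × 80% × 100% = 4%.
Via Vireo → Cinder: 42% × 5% × 100% = 2.1%.
Total: 4% + 2.1% = 6.1%.
Rounded: 6.10%.

6.10%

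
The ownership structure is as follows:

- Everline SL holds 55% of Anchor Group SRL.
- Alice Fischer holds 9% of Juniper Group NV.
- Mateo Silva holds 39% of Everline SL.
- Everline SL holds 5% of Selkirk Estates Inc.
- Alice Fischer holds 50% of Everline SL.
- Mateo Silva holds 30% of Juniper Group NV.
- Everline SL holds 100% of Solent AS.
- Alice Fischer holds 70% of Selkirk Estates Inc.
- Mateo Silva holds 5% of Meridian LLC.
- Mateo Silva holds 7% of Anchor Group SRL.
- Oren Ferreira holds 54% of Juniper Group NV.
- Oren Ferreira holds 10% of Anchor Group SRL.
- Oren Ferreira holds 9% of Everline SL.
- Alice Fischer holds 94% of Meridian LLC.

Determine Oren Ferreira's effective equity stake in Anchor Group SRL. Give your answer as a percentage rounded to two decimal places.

Oren reaches Anchor along 2 paths.
Via Everline: 9% × 55% = 4.95%.
Direct stake: 10% = 10%.
Total: 4.95% + 10% = 14.95%.

14.95%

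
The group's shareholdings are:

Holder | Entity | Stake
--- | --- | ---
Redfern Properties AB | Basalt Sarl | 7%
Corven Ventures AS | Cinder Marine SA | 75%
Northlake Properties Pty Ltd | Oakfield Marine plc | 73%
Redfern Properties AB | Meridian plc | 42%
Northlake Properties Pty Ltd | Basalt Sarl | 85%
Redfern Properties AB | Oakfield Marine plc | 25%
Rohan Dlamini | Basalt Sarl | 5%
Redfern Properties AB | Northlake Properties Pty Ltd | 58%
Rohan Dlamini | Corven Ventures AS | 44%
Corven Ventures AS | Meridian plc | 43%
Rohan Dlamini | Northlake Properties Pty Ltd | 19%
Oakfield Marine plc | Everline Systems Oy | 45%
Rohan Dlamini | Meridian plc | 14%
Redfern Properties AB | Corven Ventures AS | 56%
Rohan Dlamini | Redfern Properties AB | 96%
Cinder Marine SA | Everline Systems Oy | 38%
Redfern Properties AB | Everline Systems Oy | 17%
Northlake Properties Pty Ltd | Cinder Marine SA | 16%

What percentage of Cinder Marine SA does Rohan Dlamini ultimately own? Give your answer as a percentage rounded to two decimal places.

85.27%

Rohan reaches Cinder along 4 paths.
Via Redfern → Corven: 96% × 56% × 75% = 40.32%.
Via Corven: 44% × 75% = 33%.
Via Redfern → Northlake: 96% × 58% × 16% = 8.9088%.
Via Northlake: 19% × 16% = 3.04%.
Total: 40.32% + 33% + 8.9088% + 3.04% = 85.2688%.
Rounded: 85.27%.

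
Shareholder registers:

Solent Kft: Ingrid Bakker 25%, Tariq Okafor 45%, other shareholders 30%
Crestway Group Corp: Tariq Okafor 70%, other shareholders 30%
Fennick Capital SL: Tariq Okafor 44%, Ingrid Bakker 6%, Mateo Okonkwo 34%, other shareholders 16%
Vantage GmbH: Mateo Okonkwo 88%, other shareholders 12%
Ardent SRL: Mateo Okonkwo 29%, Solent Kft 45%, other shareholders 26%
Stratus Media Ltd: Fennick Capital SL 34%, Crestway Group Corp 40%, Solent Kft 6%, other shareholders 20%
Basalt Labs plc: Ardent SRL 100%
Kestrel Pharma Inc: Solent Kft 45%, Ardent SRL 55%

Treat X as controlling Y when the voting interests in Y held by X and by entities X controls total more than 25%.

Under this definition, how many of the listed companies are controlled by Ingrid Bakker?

0

Ingrid's largest direct stake is 25% in Solent, which does not meet the threshold.
Ingrid controls 0 companies.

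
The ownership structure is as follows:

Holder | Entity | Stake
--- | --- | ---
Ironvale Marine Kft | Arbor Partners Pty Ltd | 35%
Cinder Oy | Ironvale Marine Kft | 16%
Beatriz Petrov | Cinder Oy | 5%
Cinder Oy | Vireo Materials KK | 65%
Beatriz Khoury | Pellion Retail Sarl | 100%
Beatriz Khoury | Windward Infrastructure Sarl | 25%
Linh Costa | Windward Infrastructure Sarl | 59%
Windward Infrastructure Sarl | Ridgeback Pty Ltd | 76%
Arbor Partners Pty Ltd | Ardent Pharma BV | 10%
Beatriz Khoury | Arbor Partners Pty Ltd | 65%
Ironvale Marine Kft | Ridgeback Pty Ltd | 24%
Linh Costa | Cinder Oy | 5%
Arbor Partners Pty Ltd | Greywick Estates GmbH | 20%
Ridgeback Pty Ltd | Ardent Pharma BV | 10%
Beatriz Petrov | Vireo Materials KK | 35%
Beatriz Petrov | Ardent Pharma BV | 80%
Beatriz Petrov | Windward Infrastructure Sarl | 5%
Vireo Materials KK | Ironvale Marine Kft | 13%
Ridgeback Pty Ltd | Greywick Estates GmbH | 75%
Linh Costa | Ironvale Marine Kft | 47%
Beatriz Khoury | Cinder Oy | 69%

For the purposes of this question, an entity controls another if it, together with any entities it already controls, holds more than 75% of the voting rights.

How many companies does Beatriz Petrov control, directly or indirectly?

Beatriz Petrov holds 80% of Ardent, so Beatriz Petrov controls Ardent.
No other company's threshold is met.
Beatriz Petrov controls 1 company.

1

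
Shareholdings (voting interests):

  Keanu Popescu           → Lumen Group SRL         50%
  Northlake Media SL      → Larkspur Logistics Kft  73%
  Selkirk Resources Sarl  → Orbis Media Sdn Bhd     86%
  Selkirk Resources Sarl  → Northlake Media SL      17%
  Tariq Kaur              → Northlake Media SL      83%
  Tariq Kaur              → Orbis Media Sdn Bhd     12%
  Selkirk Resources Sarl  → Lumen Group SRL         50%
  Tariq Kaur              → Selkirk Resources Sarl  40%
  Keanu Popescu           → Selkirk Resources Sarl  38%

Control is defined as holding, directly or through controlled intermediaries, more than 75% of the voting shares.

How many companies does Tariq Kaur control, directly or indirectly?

1

Tariq holds 83% of Northlake, so Tariq controls Northlake.
No other company's threshold is met.
Tariq controls 1 company.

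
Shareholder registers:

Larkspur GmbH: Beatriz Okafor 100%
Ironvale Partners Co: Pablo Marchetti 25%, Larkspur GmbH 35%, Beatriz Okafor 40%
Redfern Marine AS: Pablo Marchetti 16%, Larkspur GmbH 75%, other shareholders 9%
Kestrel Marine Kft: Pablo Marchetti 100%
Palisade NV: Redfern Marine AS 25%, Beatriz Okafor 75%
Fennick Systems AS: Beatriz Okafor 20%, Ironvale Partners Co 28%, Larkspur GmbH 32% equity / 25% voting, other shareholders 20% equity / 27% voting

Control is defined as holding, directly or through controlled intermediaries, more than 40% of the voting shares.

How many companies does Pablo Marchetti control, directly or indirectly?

1

Pablo holds 100% of Kestrel, so Pablo controls Kestrel.
No other company's threshold is met.
Pablo controls 1 company.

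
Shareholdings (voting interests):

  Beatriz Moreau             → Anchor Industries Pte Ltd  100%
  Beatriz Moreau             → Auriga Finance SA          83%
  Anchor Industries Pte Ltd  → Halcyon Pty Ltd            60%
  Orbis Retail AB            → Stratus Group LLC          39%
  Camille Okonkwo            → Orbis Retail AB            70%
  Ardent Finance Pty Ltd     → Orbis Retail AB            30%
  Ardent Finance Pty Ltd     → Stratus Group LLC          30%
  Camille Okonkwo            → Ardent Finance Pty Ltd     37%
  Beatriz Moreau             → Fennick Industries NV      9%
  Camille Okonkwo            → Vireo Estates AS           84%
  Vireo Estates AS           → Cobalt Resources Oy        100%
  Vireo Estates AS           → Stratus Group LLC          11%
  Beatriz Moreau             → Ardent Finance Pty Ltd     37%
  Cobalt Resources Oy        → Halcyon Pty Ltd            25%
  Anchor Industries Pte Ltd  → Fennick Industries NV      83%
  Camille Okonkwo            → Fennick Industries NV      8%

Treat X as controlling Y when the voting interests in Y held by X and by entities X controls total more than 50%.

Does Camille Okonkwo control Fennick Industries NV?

Camille holds 84% of Vireo, so Camille controls Vireo.
Camille holds 70% of Orbis, so Camille controls Orbis.
Vireo holds 100% of Cobalt, so Camille controls Cobalt.
In Fennick, Camille's side holds only 8%, not > 50%.
So Camille does not control Fennick.

No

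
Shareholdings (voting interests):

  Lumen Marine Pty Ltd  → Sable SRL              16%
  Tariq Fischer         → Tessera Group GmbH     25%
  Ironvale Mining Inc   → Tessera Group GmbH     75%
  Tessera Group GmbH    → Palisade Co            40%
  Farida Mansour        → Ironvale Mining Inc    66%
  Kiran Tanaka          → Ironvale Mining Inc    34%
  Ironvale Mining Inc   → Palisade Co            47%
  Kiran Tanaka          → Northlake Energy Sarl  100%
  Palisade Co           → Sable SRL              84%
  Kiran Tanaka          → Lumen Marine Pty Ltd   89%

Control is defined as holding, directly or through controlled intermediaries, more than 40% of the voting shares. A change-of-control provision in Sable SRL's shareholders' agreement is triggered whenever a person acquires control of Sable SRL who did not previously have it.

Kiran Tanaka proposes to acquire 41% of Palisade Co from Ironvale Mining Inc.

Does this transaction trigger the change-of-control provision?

Yes

The purchase adds only to Kiran's holdings (Ironvale's stake shrinks), so Kiran is the only person who could newly come to control Sable.
Kiran holds 89% of Lumen, so Kiran controls Lumen.
Kiran holds 100% of Northlake, so Kiran controls Northlake.
In Sable, Kiran's side holds only 16%, not > 40%.
So before the transaction, Kiran does not control Sable.
After the purchase, Kiran holds 41% of Palisade directly, and Ironvale's stake falls to 6%.
Kiran holds 41% of Palisade, so Kiran controls Palisade.
Lumen and Palisade together hold 16% + 84% = 100% of Sable, so Kiran controls Sable.
Kiran did not control Sable before and does after, so the clause is triggered.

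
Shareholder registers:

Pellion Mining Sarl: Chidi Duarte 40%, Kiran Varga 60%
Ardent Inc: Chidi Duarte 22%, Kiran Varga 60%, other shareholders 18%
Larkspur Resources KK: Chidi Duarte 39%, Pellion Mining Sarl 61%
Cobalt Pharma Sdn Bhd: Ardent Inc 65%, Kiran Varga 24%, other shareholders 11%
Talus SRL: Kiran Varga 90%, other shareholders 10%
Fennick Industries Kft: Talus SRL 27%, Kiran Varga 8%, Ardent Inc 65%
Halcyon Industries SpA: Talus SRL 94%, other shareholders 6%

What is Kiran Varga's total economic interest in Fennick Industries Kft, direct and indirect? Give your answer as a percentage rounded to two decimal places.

Kiran reaches Fennick along 3 paths.
Via Talus: 90% × 27% = 24.3%.
Direct stake: 8% = 8%.
Via Ardent: 60% × 65% = 39%.
Total: 24.3% + 8% + 39% = 71.3%.
Rounded: 71.30%.

71.30%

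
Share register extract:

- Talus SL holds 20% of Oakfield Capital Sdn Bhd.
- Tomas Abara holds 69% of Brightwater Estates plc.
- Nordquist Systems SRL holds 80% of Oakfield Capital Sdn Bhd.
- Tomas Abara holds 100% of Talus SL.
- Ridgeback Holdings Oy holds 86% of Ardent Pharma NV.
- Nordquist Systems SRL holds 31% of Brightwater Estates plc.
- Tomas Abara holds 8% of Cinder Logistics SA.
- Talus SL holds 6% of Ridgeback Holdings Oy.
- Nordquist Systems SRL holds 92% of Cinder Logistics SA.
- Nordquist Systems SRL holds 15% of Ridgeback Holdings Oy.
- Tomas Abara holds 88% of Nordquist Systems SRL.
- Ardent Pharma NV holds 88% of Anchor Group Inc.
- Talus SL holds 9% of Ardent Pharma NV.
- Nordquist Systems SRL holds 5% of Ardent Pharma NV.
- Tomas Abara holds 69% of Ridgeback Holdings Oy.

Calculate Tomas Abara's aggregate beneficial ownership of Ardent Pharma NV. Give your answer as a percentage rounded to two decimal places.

89.25%

Tomas reaches Ardent along 5 paths.
Via Nordquist: 88% × 5% = 4.4%.
Via Talus: 100% × 9% = 9%.
Via Talus → Ridgeback: 100% × 6% × 86% = 5.16%.
Via Ridgeback: 69% × 86% = 59.34%.
Via Nordquist → Ridgeback: 88% × 15% × 86% = 11.352%.
Total: 4.4% + 9% + 5.16% + 59.34% + 11.352% = 89.252%.
Rounded: 89.25%.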